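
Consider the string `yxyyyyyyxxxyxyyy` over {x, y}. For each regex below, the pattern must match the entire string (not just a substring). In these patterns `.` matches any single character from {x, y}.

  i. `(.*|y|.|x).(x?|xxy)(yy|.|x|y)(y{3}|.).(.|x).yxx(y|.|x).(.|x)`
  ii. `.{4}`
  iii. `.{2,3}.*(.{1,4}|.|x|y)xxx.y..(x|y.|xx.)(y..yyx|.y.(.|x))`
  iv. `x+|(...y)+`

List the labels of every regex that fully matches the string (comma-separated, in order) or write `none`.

iv

i → no match
ii → no match
iii → no match
iv → match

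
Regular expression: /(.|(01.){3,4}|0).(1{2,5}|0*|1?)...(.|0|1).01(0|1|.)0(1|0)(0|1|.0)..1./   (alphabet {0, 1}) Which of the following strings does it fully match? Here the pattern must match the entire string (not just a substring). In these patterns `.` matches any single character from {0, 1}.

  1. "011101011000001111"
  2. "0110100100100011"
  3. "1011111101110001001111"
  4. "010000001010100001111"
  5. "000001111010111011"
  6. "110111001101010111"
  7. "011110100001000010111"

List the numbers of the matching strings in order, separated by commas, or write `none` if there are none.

1 → no match
2 → no match
3 → no match
4 → match
5 → no match
6 → no match
7 → no match

4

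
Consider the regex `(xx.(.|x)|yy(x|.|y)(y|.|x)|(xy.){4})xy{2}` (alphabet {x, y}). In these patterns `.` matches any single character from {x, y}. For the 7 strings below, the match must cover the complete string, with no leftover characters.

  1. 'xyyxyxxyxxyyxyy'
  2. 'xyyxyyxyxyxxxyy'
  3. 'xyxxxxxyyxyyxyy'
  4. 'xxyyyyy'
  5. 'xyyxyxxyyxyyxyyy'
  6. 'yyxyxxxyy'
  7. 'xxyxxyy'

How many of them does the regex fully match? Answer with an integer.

2

1 → match
2 → no match
3 → no match
4 → no match
5 → no match
6 → no match
7 → match
Total matched: 2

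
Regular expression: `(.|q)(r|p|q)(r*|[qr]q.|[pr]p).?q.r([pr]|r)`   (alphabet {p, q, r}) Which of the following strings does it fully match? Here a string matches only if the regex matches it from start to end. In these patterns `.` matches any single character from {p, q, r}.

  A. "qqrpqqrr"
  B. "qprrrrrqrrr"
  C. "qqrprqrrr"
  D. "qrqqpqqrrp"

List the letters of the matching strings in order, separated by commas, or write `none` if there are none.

A, B, C, D

A. "qqrpqqrr" → match
B. "qprrrrrqrrr" → match
C. "qqrprqrrr" → match
D. "qrqqpqqrrp" → match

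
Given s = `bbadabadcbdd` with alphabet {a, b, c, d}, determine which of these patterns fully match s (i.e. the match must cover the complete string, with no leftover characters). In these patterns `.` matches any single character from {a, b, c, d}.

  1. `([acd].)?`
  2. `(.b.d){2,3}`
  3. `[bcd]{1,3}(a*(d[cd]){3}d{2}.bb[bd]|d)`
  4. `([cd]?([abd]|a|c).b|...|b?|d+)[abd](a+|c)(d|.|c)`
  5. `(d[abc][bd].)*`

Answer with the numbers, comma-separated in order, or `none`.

2

1 → no match
2 → match
3 → no match
4 → no match
5 → no match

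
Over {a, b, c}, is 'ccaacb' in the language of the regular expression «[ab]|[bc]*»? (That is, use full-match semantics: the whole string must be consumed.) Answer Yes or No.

No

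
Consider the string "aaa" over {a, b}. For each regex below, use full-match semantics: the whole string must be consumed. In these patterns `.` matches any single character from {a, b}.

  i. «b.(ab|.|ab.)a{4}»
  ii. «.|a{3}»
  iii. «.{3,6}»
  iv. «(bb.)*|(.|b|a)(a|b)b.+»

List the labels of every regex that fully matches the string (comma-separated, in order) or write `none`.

i → no match — must start with "b"
ii → match
iii → match
iv → no match

ii, iii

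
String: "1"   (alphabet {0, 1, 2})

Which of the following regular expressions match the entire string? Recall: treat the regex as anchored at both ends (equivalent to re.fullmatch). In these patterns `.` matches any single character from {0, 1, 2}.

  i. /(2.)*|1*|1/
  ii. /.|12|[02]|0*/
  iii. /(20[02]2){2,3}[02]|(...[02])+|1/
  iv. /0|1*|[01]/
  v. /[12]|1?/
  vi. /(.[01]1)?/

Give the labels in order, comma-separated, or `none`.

i, ii, iii, iv, v

i → match
ii → match
iii → match
iv → match
v → match
vi → no match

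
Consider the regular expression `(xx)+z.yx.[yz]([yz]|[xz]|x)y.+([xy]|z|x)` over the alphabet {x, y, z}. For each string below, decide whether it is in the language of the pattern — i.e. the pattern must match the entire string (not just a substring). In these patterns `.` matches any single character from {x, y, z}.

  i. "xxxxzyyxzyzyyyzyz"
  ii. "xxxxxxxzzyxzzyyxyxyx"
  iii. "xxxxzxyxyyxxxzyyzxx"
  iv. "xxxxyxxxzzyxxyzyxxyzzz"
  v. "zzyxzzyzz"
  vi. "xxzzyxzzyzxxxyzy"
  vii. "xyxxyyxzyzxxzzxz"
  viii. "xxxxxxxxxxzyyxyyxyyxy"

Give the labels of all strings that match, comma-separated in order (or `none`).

i, viii

i → match
ii → no match
iii → no match
iv → no match
v. "zzyxzzyzz" → no match — must start with "xx"
vi → no match
vii → no match — must start with "xx"
viii → match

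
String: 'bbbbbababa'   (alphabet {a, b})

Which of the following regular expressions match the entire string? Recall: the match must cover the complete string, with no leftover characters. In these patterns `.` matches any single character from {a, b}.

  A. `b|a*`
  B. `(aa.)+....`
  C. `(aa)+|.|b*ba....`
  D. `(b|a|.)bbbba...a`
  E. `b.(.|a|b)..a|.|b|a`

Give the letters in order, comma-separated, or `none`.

A → no match
B → no match — must start with 'aa'
C → match
D → match
E → no match

C, D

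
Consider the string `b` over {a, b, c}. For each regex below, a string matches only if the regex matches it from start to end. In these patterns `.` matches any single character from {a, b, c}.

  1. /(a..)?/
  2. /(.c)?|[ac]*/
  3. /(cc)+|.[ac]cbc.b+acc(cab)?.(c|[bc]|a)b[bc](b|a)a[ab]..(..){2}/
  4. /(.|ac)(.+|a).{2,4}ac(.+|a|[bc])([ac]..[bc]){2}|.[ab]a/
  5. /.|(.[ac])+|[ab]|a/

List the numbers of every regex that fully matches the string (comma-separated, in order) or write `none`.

5

1 → no match
2 → no match
3 → no match
4 → no match
5 → match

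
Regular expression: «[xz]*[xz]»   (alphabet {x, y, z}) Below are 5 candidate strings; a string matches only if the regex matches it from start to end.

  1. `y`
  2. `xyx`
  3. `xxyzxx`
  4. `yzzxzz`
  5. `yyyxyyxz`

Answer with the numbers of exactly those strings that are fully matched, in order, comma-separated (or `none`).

none

1 → no match
2 → no match
3 → no match
4 → no match
5 → no match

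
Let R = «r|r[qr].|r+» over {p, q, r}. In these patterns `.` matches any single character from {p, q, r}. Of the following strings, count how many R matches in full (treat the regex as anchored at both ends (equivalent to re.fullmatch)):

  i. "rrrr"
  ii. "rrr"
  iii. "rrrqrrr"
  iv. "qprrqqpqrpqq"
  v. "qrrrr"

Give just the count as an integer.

2

i → match
ii → match
iii → no match
iv → no match — must start with "r"
v → no match — must start with "r"
Total matched: 2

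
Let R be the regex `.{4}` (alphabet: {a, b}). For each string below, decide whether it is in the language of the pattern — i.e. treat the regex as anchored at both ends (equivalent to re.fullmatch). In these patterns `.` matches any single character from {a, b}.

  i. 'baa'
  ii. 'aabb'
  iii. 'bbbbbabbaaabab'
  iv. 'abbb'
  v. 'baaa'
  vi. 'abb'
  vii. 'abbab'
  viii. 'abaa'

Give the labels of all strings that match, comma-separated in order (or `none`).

ii, iv, v, viii

i → no match
ii → match
iii → no match
iv → match
v → match
vi → no match
vii → no match
viii → match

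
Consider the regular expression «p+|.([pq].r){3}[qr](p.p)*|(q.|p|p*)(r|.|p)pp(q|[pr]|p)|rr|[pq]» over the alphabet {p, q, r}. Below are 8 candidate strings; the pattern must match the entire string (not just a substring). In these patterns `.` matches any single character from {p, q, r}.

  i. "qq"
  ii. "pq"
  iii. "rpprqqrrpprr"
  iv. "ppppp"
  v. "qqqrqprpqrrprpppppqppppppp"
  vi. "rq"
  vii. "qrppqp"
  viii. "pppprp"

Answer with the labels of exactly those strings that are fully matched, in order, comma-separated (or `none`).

i → no match
ii → no match
iii → no match
iv → match
v → match
vi → no match
vii → no match
viii → no match

iv, v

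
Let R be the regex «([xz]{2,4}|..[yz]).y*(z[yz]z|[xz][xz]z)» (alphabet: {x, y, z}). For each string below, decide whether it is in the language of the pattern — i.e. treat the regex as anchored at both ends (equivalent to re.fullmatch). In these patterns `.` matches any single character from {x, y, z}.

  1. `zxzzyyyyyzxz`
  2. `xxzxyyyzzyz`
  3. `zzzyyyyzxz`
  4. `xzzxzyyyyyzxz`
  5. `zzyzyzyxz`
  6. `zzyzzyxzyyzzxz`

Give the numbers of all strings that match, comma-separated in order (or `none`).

1, 3, 4

1. `zxzzyyyyyzxz` → match
2. `xxzxyyyzzyz` → no match
3. `zzzyyyyzxz` → match
4 → match
5. `zzyzyzyxz` → no match
6 → no match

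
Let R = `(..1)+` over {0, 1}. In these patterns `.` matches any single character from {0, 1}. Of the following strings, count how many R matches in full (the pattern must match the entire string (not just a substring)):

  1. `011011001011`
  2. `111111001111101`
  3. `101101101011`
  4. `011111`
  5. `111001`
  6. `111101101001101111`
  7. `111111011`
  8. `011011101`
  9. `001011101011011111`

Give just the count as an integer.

1 → match
2 → match
3 → match
4 → match
5 → match
6 → match
7 → match
8 → match
9 → match
Total matched: 9

9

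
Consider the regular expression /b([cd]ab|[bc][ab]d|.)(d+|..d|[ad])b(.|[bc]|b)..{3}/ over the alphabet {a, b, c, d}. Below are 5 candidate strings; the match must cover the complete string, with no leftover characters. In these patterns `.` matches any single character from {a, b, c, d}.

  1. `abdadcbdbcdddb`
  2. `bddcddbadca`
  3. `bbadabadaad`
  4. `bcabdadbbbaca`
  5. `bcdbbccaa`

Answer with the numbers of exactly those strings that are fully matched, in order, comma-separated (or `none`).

3, 4, 5

1 → no match — must start with `b`
2 → no match
3 → match
4 → match
5 → match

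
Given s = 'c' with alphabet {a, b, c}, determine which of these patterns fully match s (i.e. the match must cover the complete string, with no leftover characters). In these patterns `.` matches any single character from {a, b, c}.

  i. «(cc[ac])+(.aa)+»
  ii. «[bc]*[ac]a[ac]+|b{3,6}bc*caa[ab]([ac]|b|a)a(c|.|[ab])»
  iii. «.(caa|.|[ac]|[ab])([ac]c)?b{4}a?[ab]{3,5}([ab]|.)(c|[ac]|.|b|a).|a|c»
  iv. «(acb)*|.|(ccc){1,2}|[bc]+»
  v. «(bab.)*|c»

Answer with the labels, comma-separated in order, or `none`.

i → no match — must start with 'cc'
ii → no match
iii → match
iv → match
v → match

iii, iv, v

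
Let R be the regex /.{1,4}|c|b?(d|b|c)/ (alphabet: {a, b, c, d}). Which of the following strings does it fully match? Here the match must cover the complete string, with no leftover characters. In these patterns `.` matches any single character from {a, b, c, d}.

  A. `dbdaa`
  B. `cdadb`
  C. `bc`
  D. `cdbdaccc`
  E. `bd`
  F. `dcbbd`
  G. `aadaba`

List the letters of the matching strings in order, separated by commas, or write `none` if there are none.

A → no match
B → no match
C → match
D → no match
E → match
F → no match
G → no match

C, E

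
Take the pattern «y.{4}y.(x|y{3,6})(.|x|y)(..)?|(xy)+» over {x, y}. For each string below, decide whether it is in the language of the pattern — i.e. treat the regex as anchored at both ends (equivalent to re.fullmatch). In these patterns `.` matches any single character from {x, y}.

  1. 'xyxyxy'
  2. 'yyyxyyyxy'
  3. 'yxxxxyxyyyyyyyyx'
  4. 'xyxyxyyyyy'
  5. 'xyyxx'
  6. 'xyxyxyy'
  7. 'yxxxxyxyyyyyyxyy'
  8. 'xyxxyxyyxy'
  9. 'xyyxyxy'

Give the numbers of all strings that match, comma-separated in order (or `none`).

1 → match
2 → match
3 → match
4 → no match
5 → no match
6 → no match
7 → match
8 → no match
9 → no match

1, 2, 3, 7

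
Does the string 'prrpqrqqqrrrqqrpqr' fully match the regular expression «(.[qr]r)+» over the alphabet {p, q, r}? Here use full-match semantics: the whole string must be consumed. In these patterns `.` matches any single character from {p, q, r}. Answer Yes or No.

No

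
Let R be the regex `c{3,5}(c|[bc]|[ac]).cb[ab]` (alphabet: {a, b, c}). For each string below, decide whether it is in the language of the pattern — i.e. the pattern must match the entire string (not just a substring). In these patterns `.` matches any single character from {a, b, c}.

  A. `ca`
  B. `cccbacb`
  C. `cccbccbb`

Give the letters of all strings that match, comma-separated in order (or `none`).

C

A → no match
B → no match
C → match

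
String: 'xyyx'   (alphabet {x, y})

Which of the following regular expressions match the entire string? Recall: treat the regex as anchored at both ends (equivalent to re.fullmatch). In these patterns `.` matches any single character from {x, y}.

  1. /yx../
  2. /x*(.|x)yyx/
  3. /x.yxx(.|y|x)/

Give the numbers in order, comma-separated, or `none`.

1 → no match — must start with 'yx'
2 → match
3 → no match

2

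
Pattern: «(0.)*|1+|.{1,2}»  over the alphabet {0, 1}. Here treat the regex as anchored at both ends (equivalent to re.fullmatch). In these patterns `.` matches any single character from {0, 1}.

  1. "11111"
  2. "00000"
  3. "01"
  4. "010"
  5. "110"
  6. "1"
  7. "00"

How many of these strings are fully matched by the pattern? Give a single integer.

1 → match
2 → no match
3 → match
4 → no match
5 → no match
6 → match
7 → match
Total matched: 4

4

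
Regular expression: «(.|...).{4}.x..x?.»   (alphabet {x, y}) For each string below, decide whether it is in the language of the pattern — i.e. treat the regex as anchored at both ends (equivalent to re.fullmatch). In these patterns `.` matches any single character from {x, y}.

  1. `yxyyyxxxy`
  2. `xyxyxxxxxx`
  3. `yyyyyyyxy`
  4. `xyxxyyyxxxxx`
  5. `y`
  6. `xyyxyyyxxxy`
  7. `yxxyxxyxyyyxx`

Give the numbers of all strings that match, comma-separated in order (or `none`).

2, 4

1. `yxyyyxxxy` → no match
2. `xyxyxxxxxx` → match
3. `yyyyyyyxy` → no match
4. `xyxxyyyxxxxx` → match
5. `y` → no match
6. `xyyxyyyxxxy` → no match
7 → no match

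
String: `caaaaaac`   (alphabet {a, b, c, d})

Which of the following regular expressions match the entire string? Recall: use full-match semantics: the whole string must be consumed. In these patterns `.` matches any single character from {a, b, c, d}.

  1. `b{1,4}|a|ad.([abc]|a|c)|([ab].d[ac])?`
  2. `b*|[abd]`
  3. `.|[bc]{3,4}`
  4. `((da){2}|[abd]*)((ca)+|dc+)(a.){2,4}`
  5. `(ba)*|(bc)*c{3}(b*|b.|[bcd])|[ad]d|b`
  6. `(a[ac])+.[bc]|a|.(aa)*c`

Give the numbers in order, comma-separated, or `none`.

4, 6

1 → no match
2 → no match
3 → no match
4 → match
5 → no match
6 → match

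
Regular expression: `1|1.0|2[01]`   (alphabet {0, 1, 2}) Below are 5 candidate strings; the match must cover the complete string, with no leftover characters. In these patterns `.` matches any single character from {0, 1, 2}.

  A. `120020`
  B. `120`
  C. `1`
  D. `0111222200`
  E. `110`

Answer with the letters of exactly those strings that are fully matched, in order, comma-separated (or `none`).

A → no match
B → match
C → match
D → no match
E → match

B, C, E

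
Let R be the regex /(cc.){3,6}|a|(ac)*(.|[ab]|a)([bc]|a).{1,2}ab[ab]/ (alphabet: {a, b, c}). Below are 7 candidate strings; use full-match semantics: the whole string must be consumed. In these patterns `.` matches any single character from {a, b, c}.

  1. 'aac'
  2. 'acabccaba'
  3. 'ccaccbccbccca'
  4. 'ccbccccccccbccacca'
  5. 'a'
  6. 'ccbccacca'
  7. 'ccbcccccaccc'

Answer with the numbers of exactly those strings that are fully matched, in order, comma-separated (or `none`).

1 → no match
2 → match
3 → no match
4 → match
5 → match
6 → match
7 → match

2, 4, 5, 6, 7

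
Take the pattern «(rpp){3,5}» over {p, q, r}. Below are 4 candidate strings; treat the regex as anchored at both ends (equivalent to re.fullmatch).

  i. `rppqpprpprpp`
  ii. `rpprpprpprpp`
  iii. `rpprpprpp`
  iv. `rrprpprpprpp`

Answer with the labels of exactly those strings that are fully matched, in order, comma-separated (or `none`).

ii, iii

i → no match
ii → match
iii → match
iv → no match — must start with `rpp`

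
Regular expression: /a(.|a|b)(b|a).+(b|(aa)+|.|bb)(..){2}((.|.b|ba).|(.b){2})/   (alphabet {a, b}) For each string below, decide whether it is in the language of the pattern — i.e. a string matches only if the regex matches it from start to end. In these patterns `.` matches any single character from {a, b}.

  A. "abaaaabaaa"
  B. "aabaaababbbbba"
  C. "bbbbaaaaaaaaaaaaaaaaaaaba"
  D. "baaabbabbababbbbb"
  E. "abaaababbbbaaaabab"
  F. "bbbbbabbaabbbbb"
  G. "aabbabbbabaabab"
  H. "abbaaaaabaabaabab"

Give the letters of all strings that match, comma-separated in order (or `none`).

A → no match
B → match
C → no match — must start with "a"
D → no match — must start with "a"
E → match
F → no match — must start with "a"
G → match
H → match

B, E, G, H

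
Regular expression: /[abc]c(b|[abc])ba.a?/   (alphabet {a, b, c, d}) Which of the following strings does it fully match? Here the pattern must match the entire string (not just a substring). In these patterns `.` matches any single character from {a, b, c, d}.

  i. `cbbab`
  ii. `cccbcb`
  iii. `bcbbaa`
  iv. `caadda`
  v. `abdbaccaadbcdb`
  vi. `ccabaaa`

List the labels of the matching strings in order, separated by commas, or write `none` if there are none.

i → no match
ii → no match
iii → match
iv → no match
v → no match
vi → match

iii, vi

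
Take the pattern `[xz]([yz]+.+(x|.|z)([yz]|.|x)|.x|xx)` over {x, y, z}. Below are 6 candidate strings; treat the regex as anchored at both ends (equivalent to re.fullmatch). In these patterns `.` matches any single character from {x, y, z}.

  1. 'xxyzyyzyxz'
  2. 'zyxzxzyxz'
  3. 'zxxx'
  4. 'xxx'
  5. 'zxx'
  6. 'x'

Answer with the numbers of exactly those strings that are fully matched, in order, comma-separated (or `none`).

1. 'xxyzyyzyxz' → no match
2. 'zyxzxzyxz' → match
3. 'zxxx' → no match
4. 'xxx' → match
5. 'zxx' → match
6. 'x' → no match

2, 4, 5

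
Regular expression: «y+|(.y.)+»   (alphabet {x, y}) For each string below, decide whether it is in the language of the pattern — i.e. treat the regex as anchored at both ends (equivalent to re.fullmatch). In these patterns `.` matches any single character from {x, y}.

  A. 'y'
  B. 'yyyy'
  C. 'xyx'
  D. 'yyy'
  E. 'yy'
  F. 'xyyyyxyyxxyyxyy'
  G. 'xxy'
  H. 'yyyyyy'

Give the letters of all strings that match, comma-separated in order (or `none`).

A, B, C, D, E, F, H

A → match
B → match
C → match
D → match
E → match
F → match
G → no match
H → match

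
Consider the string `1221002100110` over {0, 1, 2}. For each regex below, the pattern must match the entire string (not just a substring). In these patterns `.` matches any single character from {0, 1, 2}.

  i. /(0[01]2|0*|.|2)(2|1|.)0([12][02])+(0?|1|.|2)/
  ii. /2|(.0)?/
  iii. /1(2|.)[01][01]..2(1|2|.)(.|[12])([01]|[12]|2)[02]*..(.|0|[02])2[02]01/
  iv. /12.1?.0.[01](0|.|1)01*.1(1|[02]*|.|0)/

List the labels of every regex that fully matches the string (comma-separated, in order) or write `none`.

i → no match
ii → no match
iii → no match — must end with `01`
iv → match

iv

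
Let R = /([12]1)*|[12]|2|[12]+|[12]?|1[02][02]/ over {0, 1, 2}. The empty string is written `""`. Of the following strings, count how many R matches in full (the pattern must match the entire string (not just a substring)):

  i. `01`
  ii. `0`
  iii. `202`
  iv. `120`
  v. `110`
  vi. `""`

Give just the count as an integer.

2

i. `01` → no match
ii. `0` → no match
iii. `202` → no match
iv. `120` → match
v. `110` → no match
vi. `""` → match
Total matched: 2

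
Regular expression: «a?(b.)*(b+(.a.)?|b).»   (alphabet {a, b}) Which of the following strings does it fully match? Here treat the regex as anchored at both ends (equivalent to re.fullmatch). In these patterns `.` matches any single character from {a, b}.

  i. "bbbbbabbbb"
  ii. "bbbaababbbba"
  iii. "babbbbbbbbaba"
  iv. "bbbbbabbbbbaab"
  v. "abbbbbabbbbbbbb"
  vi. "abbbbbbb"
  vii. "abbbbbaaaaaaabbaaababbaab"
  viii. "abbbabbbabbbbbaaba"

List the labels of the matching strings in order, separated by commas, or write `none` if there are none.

i. "bbbbbabbbb" → match
ii. "bbbaababbbba" → no match
iii → match
iv → match
v → match
vi. "abbbbbbb" → match
vii → no match
viii → match

i, iii, iv, v, vi, viii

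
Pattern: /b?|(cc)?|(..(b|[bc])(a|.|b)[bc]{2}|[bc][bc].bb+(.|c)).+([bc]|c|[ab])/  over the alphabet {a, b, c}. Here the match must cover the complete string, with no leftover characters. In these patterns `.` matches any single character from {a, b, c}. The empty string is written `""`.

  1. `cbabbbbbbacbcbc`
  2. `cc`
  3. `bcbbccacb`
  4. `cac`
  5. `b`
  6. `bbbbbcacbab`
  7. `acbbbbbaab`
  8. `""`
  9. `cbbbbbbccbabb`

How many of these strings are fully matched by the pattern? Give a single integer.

1 → match
2 → match
3 → match
4 → no match
5 → match
6 → match
7 → match
8 → match
9 → match
Total matched: 8

8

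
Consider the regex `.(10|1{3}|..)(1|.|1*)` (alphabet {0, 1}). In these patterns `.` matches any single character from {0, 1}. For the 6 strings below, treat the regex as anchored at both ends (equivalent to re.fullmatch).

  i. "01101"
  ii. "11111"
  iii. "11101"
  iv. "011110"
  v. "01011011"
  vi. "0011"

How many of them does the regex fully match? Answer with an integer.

i → no match
ii → match
iii → no match
iv → no match
v → no match
vi → match
Total matched: 2

2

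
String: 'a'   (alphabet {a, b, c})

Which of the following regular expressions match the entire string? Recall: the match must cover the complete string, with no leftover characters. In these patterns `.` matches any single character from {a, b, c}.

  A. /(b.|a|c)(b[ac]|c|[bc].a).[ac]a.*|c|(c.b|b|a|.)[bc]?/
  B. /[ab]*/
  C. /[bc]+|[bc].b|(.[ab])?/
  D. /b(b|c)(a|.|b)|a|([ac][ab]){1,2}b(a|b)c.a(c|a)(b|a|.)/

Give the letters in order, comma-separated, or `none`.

A → match
B → match
C → no match
D → match

A, B, D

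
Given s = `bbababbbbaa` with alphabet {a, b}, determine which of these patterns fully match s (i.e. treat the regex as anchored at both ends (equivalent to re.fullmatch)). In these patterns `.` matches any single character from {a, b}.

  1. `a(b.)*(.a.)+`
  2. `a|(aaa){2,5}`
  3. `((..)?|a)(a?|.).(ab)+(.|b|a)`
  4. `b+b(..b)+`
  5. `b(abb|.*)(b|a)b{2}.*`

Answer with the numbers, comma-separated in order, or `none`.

5

1 → no match — must start with `a`
2 → no match
3 → no match
4 → no match — must end with `b`
5 → match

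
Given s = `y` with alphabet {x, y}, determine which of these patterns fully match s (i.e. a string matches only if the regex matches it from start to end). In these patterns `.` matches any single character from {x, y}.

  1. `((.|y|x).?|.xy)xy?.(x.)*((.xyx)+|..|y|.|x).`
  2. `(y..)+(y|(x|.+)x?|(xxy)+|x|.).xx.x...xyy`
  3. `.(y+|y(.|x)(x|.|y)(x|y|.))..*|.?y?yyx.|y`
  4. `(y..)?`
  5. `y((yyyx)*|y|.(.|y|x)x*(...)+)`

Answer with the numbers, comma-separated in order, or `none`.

3, 5

1 → no match
2 → no match — must end with `xyy`
3 → match
4 → no match
5 → match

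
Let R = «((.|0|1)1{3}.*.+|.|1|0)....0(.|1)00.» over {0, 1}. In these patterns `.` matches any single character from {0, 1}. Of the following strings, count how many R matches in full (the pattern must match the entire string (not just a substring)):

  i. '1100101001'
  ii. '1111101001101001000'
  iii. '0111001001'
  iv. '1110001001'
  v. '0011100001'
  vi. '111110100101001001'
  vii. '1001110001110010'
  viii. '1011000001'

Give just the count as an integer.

i. '1100101001' → match
ii → match
iii. '0111001001' → match
iv. '1110001001' → match
v. '0011100001' → match
vi → match
vii → no match
viii. '1011000001' → match
Total matched: 7

7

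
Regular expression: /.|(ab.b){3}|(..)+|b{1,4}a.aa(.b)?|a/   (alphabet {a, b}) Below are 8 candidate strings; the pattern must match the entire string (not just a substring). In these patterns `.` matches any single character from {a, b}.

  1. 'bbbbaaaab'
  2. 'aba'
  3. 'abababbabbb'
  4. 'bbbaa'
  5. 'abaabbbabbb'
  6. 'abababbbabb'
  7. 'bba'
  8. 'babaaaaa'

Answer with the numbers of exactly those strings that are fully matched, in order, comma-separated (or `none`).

1 → no match
2 → no match
3 → no match
4 → no match
5 → no match
6 → no match
7 → no match
8 → match

8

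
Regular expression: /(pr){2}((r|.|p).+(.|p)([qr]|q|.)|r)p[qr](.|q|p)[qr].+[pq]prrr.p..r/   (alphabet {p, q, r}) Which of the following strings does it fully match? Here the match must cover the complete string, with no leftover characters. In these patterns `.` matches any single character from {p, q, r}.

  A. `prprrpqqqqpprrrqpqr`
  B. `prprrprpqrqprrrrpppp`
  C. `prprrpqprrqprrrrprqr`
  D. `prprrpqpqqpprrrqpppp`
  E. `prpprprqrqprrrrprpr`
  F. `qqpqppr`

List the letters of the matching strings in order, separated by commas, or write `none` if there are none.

A → no match
B → no match — must end with `r`
C → match
D → no match — must end with `r`
E → no match
F → no match — must start with `pr`

C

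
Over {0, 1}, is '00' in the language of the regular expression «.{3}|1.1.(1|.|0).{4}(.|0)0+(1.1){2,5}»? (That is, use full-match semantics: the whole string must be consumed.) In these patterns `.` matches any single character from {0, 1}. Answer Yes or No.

No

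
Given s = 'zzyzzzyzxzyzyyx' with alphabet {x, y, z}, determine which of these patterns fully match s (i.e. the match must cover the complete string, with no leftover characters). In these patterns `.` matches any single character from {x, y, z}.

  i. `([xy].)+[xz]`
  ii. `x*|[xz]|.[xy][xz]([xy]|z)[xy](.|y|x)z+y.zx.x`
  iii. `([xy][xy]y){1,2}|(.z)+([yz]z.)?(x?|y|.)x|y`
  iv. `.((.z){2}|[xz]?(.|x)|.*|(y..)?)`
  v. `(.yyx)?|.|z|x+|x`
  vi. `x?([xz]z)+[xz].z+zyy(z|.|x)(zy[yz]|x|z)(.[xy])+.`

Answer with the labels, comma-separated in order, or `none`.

i → no match
ii → no match
iii → match
iv → match
v → no match
vi → no match

iii, iv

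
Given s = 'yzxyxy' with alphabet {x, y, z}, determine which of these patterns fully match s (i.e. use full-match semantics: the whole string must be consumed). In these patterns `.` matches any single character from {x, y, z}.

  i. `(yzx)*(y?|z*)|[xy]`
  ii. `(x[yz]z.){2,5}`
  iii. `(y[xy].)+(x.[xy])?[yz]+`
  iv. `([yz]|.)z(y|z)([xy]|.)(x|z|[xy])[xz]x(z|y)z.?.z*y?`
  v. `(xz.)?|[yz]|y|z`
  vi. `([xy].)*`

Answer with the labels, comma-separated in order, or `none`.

vi

i → no match
ii → no match — must start with 'x'
iii → no match
iv → no match
v → no match
vi → match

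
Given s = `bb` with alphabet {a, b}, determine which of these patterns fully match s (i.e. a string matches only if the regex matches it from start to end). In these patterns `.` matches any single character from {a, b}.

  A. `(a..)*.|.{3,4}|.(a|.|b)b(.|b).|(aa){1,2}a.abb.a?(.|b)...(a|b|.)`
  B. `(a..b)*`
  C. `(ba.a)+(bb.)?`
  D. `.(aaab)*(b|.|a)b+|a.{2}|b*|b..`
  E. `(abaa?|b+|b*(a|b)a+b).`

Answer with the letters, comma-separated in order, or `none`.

D, E

A → no match
B → no match
C → no match — must start with `ba`
D → match
E → match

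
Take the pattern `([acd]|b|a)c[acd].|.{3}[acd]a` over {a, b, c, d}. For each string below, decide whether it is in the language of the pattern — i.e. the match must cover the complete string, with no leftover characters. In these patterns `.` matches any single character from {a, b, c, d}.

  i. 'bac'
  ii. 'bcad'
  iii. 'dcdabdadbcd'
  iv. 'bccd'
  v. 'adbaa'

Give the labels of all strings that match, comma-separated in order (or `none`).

ii, iv, v

i → no match
ii → match
iii → no match
iv → match
v → match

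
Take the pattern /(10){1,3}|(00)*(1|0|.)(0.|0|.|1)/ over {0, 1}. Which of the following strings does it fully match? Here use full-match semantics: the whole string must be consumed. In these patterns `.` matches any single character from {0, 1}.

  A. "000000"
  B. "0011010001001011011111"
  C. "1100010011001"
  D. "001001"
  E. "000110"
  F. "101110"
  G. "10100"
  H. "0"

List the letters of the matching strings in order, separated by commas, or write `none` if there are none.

A

A → match
B → no match
C → no match
D → no match
E → no match
F → no match
G → no match
H → no match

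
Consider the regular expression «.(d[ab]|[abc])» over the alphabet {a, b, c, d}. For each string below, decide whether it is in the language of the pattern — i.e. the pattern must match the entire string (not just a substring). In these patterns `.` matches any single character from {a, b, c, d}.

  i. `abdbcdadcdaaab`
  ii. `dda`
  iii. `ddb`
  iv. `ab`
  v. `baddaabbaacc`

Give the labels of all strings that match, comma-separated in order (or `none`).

i → no match
ii → match
iii → match
iv → match
v → no match

ii, iii, iv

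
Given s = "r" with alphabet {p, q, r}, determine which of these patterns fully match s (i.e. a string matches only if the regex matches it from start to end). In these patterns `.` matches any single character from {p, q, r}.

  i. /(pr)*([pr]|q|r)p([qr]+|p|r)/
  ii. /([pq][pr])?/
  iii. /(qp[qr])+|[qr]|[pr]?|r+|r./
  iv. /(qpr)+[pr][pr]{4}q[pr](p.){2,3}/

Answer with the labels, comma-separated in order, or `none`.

iii

i → no match
ii → no match
iii → match
iv → no match — must start with "qpr"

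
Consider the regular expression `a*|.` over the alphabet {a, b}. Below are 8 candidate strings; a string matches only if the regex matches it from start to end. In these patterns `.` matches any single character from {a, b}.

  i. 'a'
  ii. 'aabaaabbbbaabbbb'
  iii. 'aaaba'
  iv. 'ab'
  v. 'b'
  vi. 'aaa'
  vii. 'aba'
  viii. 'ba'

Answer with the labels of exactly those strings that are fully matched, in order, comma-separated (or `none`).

i. 'a' → match
ii → no match
iii. 'aaaba' → no match
iv. 'ab' → no match
v. 'b' → match
vi. 'aaa' → match
vii. 'aba' → no match
viii. 'ba' → no match

i, v, vi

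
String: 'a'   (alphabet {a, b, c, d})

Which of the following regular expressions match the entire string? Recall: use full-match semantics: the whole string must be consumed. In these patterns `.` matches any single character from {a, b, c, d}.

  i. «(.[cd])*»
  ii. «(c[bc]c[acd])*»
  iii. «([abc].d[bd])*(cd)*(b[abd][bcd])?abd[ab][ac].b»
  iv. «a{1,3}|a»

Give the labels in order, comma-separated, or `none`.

iv

i → no match
ii → no match
iii → no match — must end with 'b'
iv → match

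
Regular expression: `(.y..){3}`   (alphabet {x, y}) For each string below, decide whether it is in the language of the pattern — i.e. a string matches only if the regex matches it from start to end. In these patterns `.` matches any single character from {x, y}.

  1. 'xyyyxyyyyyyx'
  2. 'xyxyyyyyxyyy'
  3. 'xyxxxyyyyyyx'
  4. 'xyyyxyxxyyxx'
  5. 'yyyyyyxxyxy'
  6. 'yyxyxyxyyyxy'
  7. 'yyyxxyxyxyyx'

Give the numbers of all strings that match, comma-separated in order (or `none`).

1, 2, 3, 4, 6, 7

1. 'xyyyxyyyyyyx' → match
2. 'xyxyyyyyxyyy' → match
3. 'xyxxxyyyyyyx' → match
4. 'xyyyxyxxyyxx' → match
5. 'yyyyyyxxyxy' → no match
6. 'yyxyxyxyyyxy' → match
7. 'yyyxxyxyxyyx' → match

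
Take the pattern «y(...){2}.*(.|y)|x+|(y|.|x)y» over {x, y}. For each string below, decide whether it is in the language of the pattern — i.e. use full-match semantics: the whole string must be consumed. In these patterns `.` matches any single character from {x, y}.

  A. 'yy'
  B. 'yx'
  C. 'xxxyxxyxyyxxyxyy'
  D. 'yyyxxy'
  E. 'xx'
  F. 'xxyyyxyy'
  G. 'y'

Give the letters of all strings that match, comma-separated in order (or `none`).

A → match
B → no match
C → no match
D → no match
E → match
F → no match
G → no match

A, E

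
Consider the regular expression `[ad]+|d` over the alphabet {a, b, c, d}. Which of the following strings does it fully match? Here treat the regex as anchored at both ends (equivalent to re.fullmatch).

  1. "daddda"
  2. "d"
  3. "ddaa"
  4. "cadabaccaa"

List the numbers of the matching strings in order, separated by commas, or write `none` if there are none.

1, 2, 3

1 → match
2 → match
3 → match
4 → no match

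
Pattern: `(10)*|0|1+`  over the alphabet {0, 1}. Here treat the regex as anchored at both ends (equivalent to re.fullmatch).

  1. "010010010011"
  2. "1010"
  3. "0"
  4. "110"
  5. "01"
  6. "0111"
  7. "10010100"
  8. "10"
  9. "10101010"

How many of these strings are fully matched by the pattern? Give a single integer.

4

1. "010010010011" → no match
2. "1010" → match
3. "0" → match
4. "110" → no match
5. "01" → no match
6. "0111" → no match
7. "10010100" → no match
8. "10" → match
9. "10101010" → match
Total matched: 4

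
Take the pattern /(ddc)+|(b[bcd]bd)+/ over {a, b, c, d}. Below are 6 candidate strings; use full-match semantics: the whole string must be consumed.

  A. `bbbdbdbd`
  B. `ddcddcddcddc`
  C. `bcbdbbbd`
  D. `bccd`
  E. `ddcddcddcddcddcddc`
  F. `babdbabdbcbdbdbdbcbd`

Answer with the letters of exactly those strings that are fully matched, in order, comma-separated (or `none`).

A → match
B → match
C → match
D → no match
E → match
F → no match

A, B, C, E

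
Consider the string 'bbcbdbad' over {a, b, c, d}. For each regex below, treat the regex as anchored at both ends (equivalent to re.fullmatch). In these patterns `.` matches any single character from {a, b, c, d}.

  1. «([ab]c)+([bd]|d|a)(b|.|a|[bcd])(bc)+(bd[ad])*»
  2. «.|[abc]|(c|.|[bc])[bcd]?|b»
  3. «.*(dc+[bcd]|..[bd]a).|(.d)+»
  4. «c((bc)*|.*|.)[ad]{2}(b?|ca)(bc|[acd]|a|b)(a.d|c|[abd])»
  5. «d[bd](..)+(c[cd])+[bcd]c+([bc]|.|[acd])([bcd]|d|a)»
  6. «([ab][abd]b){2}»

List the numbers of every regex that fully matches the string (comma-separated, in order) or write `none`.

1 → no match
2 → no match
3 → match
4 → no match — must start with 'c'
5 → no match — must start with 'd'
6 → no match — must end with 'b'

3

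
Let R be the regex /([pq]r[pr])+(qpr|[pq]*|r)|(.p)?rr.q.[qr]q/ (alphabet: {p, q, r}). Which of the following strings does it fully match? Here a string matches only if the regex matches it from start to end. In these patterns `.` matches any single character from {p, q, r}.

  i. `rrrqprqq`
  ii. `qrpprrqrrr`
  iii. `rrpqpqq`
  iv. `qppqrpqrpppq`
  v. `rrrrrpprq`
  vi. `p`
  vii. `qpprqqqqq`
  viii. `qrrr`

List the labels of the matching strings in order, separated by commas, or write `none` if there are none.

ii, iii, viii

i → no match
ii → match
iii → match
iv → no match
v → no match
vi → no match
vii → no match
viii → match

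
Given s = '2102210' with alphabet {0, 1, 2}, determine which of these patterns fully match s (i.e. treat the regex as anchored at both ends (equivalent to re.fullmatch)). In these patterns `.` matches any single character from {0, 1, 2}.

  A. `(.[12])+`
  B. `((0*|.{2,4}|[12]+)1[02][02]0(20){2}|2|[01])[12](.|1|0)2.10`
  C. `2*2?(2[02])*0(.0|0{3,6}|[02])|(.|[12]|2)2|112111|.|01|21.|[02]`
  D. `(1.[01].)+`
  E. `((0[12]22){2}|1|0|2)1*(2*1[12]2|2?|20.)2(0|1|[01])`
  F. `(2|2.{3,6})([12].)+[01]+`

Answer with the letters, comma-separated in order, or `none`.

B, F

A → no match
B → match
C → no match
D → no match — must start with '1'
E → no match
F → match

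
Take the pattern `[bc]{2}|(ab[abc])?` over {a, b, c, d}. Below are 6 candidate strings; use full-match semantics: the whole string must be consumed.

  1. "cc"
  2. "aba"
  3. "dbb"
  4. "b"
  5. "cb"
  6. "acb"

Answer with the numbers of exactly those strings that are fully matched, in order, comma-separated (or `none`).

1 → match
2 → match
3 → no match
4 → no match
5 → match
6 → no match

1, 2, 5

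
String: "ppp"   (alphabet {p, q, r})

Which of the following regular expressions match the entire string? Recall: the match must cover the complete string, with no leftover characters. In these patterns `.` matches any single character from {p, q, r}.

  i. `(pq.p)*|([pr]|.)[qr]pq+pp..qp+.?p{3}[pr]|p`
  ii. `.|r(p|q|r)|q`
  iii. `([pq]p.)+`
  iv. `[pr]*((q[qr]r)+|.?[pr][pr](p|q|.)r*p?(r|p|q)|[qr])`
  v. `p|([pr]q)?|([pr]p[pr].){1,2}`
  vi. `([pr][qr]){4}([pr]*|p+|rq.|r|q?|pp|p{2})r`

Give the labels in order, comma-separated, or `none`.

iii

i → no match
ii → no match
iii → match
iv → no match
v → no match
vi → no match — must end with "r"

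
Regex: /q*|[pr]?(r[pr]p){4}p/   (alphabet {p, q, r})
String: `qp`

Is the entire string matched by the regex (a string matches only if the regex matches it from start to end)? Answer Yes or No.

No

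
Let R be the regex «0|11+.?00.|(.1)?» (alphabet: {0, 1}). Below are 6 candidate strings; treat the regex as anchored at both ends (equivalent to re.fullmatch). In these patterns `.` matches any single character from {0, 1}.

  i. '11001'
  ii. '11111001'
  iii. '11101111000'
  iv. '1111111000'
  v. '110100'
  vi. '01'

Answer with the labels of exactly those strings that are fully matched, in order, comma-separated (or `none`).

i → match
ii → match
iii → no match
iv → match
v → no match
vi → match

i, ii, iv, vi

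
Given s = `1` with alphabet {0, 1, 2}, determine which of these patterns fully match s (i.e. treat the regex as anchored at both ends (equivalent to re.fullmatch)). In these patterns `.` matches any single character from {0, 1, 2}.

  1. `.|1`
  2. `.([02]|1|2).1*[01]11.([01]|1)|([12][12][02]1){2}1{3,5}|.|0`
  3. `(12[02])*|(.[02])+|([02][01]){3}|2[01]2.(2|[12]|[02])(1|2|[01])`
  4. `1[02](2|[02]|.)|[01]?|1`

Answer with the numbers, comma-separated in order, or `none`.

1, 2, 4

1 → match
2 → match
3 → no match
4 → match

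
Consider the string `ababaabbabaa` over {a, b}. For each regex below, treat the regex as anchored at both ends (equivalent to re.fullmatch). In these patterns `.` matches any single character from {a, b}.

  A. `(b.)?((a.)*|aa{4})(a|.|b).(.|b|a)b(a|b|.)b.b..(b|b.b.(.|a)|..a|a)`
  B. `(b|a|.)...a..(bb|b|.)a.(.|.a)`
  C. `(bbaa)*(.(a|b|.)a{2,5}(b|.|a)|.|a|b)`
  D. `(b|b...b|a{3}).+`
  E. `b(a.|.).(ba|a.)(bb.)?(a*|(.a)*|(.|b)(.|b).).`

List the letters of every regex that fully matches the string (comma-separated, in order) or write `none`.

B

A → no match
B → match
C → no match
D → no match
E → no match — must start with `b`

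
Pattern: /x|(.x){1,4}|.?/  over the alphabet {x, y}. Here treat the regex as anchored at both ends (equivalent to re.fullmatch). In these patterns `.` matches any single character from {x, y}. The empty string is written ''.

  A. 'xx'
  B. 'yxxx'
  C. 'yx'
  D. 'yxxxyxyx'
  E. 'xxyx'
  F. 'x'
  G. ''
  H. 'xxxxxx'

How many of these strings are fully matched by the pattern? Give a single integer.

A → match
B → match
C → match
D → match
E → match
F → match
G → match
H → match
Total matched: 8

8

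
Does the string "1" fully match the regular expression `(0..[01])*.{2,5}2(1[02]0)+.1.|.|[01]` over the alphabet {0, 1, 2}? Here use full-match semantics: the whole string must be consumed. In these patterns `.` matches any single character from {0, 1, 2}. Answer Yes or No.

Yes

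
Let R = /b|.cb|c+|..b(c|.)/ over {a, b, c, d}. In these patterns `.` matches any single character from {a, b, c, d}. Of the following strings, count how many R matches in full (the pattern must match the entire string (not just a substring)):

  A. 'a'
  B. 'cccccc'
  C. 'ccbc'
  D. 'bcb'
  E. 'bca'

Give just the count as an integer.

A → no match
B → match
C → match
D → match
E → no match
Total matched: 3

3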